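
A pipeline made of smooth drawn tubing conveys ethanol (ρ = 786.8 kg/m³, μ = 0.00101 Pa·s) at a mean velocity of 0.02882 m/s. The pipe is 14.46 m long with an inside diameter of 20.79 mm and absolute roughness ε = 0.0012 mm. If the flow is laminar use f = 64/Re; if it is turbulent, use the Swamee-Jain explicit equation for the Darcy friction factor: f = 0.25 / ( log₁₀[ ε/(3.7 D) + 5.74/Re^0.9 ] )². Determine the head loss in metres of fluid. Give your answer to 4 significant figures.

Reynolds number Re = ρVD/μ = 786.8 · 0.02882 · 0.02079 / 0.00101 = 466.8.
Re < 2300 → laminar flow, so f = 64/Re = 64/466.8 = 0.1371 (the turbulent correlation is not needed).
Darcy-Weisbach: ΔP = f(L/D)(ρV²/2) = 0.1371·(14.46/0.02079)·(786.8·0.02882²/2) = 0.1371·695.5·0.3268 = 31.16 Pa.
Head loss h_f = ΔP/(ρg) = 31.16/(786.8·9.81) = 0.004037 m.

h_f ≈ 0.004037 m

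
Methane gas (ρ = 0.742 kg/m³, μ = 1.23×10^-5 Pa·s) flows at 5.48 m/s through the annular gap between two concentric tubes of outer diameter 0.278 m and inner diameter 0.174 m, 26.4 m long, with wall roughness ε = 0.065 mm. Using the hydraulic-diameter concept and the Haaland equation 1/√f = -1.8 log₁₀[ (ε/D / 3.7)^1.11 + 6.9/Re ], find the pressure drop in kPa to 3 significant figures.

ΔP ≈ 0.0683 kPa

Hydraulic diameter D_h = 4A/P = D_o - D_i = 0.278 - 0.174 = 0.104 m.
Re = ρVD_h/μ = 0.742·5.48·0.104/1.23e-05 = 3.438e+04.
ε/D_h = 6.5e-05/0.104 = 0.000625; Haaland gives 1/√f = -1.8 log₁₀[6.5e-05+0.000201] = 6.436, so f = 0.02414.
ΔP = f(L/D_h)(ρV²/2) = 0.02414·26.4/0.104·11.14 = 68.27 Pa.
ΔP = 0.0683 kPa.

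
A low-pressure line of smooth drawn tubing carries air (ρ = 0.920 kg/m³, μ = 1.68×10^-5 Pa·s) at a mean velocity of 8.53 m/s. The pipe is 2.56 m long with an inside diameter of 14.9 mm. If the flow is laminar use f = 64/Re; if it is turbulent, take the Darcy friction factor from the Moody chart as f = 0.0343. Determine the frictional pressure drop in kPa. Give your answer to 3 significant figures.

Reynolds number Re = ρVD/μ = 0.92 · 8.53 · 0.0149 / 1.68e-05 = 6960.
Re > 4000 → turbulent; use the Moody-chart value f = 0.0343.
Darcy-Weisbach: ΔP = f(L/D)(ρV²/2) = 0.0343·(2.56/0.0149)·(0.92·8.53²/2) = 0.0343·171.8·33.47 = 197.2 Pa.
ΔP = 197.2 Pa = 0.197 kPa.

ΔP ≈ 0.197 kPa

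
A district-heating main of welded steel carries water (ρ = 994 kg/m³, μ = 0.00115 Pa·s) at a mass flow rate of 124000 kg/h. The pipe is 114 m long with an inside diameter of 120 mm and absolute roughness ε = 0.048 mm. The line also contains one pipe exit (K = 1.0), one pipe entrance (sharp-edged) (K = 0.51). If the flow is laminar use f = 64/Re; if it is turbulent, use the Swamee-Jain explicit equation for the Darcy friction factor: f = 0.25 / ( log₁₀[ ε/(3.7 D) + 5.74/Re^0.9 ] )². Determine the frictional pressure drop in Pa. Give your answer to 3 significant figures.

ṁ = 124000 kg/h = 124000/3600 = 34.44 kg/s.
A = πD²/4 = π(0.12)²/4 = 0.01131 m²; mean velocity V = ṁ/(ρA) = 34.44/(994 · 0.01131) = 3.064 m/s.
Reynolds number Re = ρVD/μ = 994 · 3.064 · 0.12 / 0.00115 = 3.178e+05.
Re > 4000 → turbulent. Relative roughness ε/D = 4.8e-05/0.12 = 0.0004. Swamee-Jain: f = 0.25/(log₁₀[0.0004/3.7 + 5.74/3.178e+05^0.9])² = 0.25/(log₁₀[0.000108 + 6.41e-05])² = 0.25/(-3.764)² = 0.01765.
Total minor-loss coefficient ΣK = 1·1 + 1·0.51 = 1.51.
ΔP = [f·L/D + ΣK]·(ρV²/2) = [0.01765·114/0.12 + 1.51]·(994·3.064²/2) = [16.76 + 1.51]·4666 = 8.526e+04 Pa.

ΔP ≈ 85300 Pa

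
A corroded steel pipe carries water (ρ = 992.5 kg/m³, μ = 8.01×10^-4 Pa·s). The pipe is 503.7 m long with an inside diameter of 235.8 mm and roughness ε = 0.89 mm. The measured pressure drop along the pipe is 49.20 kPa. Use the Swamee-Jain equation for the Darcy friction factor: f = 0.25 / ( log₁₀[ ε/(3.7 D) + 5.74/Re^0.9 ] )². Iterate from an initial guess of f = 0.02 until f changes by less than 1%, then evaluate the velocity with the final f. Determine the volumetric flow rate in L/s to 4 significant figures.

Q ≈ 55.85 L/s

Rearranging Darcy-Weisbach: V = √(2·ΔP·D/(f·L·ρ)). With ε/D = 0.00089/0.2358 = 0.00377, iterate starting from f = 0.02:
  f = 0.02 → V = √(2·4.92e+04·0.2358/(0.02·503.7·992.5)) = 1.523 m/s; Re = ρVD/μ = 4.451e+05; f → 0.02831
  f = 0.02831 → V = 1.28 m/s; Re = 3.741e+05; f → 0.02837
Converged (Δf/f < 1%). With the final f = 0.02837: V = √(2·4.92e+04·0.2358/(0.02837·503.7·992.5)) = 1.279 m/s.
Q = V·A = 1.279·(π/4·0.2358²) = 0.05585 m³/s = 55.85 L/s.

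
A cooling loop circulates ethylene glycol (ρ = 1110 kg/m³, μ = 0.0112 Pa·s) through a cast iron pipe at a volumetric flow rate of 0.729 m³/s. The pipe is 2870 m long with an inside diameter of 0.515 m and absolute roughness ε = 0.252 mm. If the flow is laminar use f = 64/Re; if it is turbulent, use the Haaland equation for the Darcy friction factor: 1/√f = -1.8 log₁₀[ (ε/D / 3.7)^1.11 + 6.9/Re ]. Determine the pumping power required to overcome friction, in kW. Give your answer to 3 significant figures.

P ≈ 518 kW

Cross-sectional area A = πD²/4 = π(0.515)²/4 = 0.2083 m²; mean velocity V = Q/A = 0.729/0.2083 = 3.5 m/s.
Reynolds number Re = ρVD/μ = 1110 · 3.5 · 0.515 / 0.0112 = 1.786e+05.
Re > 4000 → turbulent. Relative roughness ε/D = 0.000252/0.515 = 0.000489. Haaland: 1/√f = -1.8 log₁₀[(0.000489/3.7)^1.11 + 6.9/1.786e+05] = -1.8 log₁₀[4.95e-05 + 3.86e-05] = 7.299, so f = 0.01877.
Darcy-Weisbach: ΔP = f(L/D)(ρV²/2) = 0.01877·(2870/0.515)·(1110·3.5²/2) = 0.01877·5573·6797 = 7.111e+05 Pa.
Pumping power P = QΔP = 0.729·7.111e+05 = 518400 W = 518 kW.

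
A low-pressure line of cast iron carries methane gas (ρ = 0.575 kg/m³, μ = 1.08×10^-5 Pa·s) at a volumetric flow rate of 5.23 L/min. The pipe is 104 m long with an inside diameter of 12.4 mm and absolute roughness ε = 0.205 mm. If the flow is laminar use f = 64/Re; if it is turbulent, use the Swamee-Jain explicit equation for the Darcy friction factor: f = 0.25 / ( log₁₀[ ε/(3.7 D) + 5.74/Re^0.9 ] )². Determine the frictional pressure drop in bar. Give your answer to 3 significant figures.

ΔP ≈ 0.00169 bar

Q = 5.23 L/min = 5.23/60000 = 8.717e-05 m³/s.
Cross-sectional area A = πD²/4 = π(0.0124)²/4 = 0.0001208 m²; mean velocity V = Q/A = 8.717e-05/0.0001208 = 0.7218 m/s.
Reynolds number Re = ρVD/μ = 0.575 · 0.7218 · 0.0124 / 1.08e-05 = 476.5.
Re < 2300 → laminar flow, so f = 64/Re = 64/476.5 = 0.1343 (the turbulent correlation is not needed).
Darcy-Weisbach: ΔP = f(L/D)(ρV²/2) = 0.1343·(104/0.0124)·(0.575·0.7218²/2) = 0.1343·8387·0.1498 = 168.7 Pa.
ΔP = 168.7 Pa = 0.00169 bar.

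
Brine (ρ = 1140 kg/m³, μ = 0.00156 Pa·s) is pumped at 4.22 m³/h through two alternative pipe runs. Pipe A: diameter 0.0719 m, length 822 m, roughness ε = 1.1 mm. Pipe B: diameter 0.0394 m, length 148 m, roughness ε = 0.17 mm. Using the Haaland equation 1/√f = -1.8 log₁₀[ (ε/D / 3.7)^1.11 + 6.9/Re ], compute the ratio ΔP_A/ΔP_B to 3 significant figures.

Pipe A: V = Q/A = 0.001172/0.00406 = 0.2887 m/s; Re = 1.517e+04; ε/D = 0.0153; Haaland → f = 0.04687; ΔP_A = f(L/D)(ρV²/2) = 2.546e+04 Pa.
Pipe B: V = Q/A = 0.001172/0.001219 = 0.9615 m/s; Re = 2.768e+04; ε/D = 0.00431; Haaland → f = 0.03223; ΔP_B = f(L/D)(ρV²/2) = 6.378e+04 Pa.
ΔP_A/ΔP_B = 2.546e+04/6.378e+04 = 0.399.

ΔP_A/ΔP_B ≈ 0.399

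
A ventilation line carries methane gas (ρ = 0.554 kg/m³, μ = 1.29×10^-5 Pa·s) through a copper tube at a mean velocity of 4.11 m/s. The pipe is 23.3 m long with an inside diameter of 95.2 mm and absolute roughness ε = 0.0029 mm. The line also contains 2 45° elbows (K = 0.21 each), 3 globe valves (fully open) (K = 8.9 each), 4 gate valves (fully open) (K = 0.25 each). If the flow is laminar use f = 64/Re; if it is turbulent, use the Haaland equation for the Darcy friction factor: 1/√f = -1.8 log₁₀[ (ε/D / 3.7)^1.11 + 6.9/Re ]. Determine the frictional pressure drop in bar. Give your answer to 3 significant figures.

ΔP ≈ 0.00162 bar

Reynolds number Re = ρVD/μ = 0.554 · 4.11 · 0.0952 / 1.29e-05 = 1.68e+04.
Re > 4000 → turbulent. Relative roughness ε/D = 2.9e-06/0.0952 = 3.05e-05. Haaland: 1/√f = -1.8 log₁₀[(3.05e-05/3.7)^1.11 + 6.9/1.68e+04] = -1.8 log₁₀[2.27e-06 + 0.000411] = 6.091, so f = 0.02695.
Total minor-loss coefficient ΣK = 2·0.21 + 3·8.9 + 4·0.25 = 28.1.
ΔP = [f·L/D + ΣK]·(ρV²/2) = [0.02695·23.3/0.0952 + 28.1]·(0.554·4.11²/2) = [6.596 + 28.1]·4.679 = 162.4 Pa.
ΔP = 162.4 Pa = 0.00162 bar.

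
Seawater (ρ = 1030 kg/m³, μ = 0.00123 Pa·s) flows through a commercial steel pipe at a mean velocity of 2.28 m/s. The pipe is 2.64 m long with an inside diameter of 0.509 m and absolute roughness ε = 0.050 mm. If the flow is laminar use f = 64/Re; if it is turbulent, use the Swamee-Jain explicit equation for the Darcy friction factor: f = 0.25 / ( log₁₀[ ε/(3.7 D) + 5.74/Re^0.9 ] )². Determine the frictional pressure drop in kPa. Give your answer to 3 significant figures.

ΔP ≈ 0.188 kPa

Reynolds number Re = ρVD/μ = 1030 · 2.28 · 0.509 / 0.00123 = 9.718e+05.
Re > 4000 → turbulent. Relative roughness ε/D = 5e-05/0.509 = 9.82e-05. Swamee-Jain: f = 0.25/(log₁₀[9.82e-05/3.7 + 5.74/9.718e+05^0.9])² = 0.25/(log₁₀[2.65e-05 + 2.34e-05])² = 0.25/(-4.301)² = 0.01351.
Darcy-Weisbach: ΔP = f(L/D)(ρV²/2) = 0.01351·(2.64/0.509)·(1030·2.28²/2) = 0.01351·5.187·2677 = 187.7 Pa.
ΔP = 187.7 Pa = 0.188 kPa.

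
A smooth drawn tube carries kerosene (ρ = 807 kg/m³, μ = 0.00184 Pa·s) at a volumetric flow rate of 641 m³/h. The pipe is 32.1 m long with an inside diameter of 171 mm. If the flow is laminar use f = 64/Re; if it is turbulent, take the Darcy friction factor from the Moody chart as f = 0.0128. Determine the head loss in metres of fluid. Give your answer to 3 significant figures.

h_f ≈ 7.36 m

Q = 641 m³/h = 641/3600 = 0.1781 m³/s.
Cross-sectional area A = πD²/4 = π(0.171)²/4 = 0.02297 m²; mean velocity V = Q/A = 0.1781/0.02297 = 7.753 m/s.
Reynolds number Re = ρVD/μ = 807 · 7.753 · 0.171 / 0.00184 = 5.815e+05.
Re > 4000 → turbulent; use the Moody-chart value f = 0.0128.
Darcy-Weisbach: ΔP = f(L/D)(ρV²/2) = 0.0128·(32.1/0.171)·(807·7.753²/2) = 0.0128·187.7·2.425e+04 = 5.828e+04 Pa.
Head loss h_f = ΔP/(ρg) = 5.828e+04/(807·9.81) = 7.36 m.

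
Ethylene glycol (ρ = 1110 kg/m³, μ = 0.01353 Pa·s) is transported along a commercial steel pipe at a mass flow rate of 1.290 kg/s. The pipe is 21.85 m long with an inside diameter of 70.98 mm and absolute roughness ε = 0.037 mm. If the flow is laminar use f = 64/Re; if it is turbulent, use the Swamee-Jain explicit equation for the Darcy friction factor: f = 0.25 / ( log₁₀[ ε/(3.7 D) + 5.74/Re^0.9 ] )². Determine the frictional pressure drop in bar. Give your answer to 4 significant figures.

ΔP ≈ 0.005515 bar

A = πD²/4 = π(0.07098)²/4 = 0.003957 m²; mean velocity V = ṁ/(ρA) = 1.29/(1110 · 0.003957) = 0.2937 m/s.
Reynolds number Re = ρVD/μ = 1110 · 0.2937 · 0.07098 / 0.0135 = 1710.
Re < 2300 → laminar flow, so f = 64/Re = 64/1710 = 0.03742 (the turbulent correlation is not needed).
Darcy-Weisbach: ΔP = f(L/D)(ρV²/2) = 0.03742·(21.85/0.07098)·(1110·0.2937²/2) = 0.03742·307.8·47.87 = 551.5 Pa.
ΔP = 551.5 Pa = 0.005515 bar.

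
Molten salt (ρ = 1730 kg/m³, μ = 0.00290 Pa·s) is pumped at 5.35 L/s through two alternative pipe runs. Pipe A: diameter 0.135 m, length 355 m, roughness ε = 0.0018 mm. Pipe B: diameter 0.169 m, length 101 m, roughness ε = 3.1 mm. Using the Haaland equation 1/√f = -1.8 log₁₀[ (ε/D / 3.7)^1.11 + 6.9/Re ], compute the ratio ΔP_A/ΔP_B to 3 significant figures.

Pipe A: V = Q/A = 0.00535/0.01431 = 0.3738 m/s; Re = 3.01e+04; ε/D = 1.33e-05; Haaland → f = 0.02332; ΔP_A = f(L/D)(ρV²/2) = 7410 Pa.
Pipe B: V = Q/A = 0.00535/0.02243 = 0.2385 m/s; Re = 2.405e+04; ε/D = 0.0183; Haaland → f = 0.04878; ΔP_B = f(L/D)(ρV²/2) = 1434 Pa.
ΔP_A/ΔP_B = 7410/1434 = 5.17.

ΔP_A/ΔP_B ≈ 5.17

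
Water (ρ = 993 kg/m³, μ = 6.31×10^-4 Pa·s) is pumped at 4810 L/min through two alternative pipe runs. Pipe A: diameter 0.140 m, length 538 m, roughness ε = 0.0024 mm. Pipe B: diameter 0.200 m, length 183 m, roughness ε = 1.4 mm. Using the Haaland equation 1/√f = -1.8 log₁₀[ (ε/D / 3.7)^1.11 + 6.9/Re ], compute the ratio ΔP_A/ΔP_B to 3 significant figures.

ΔP_A/ΔP_B ≈ 6.03

Pipe A: V = Q/A = 0.08017/0.01539 = 5.208 m/s; Re = 1.147e+06; ε/D = 1.71e-05; Haaland → f = 0.01167; ΔP_A = f(L/D)(ρV²/2) = 6.041e+05 Pa.
Pipe B: V = Q/A = 0.08017/0.03142 = 2.552 m/s; Re = 8.031e+05; ε/D = 0.007; Haaland → f = 0.03387; ΔP_B = f(L/D)(ρV²/2) = 1.002e+05 Pa.
ΔP_A/ΔP_B = 6.041e+05/1.002e+05 = 6.03.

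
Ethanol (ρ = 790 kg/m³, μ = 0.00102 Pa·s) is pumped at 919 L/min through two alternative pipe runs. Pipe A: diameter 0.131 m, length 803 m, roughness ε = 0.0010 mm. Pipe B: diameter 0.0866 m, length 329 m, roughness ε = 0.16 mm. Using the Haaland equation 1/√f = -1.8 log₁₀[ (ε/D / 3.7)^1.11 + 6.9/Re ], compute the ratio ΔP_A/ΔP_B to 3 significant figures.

Pipe A: V = Q/A = 0.01532/0.01348 = 1.136 m/s; Re = 1.153e+05; ε/D = 7.63e-06; Haaland → f = 0.01734; ΔP_A = f(L/D)(ρV²/2) = 5.421e+04 Pa.
Pipe B: V = Q/A = 0.01532/0.00589 = 2.6 m/s; Re = 1.744e+05; ε/D = 0.00185; Haaland → f = 0.02392; ΔP_B = f(L/D)(ρV²/2) = 2.428e+05 Pa.
ΔP_A/ΔP_B = 5.421e+04/2.428e+05 = 0.223.

ΔP_A/ΔP_B ≈ 0.223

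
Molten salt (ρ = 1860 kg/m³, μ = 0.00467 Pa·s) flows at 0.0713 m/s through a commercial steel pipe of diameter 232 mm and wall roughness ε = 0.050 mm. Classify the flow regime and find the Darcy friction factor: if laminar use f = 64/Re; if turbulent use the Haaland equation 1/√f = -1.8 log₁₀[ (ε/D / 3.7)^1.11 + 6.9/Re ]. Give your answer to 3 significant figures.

Re = ρVD/μ = 1860·0.0713·0.232/0.00467 = 6588.
Re > 4000 → turbulent. ε/D = 5e-05/0.232 = 0.000216; Haaland: 1/√f = -1.8 log₁₀[1.99e-05 + 0.00105] = 5.349, so f = 0.03495.

f ≈ 0.0349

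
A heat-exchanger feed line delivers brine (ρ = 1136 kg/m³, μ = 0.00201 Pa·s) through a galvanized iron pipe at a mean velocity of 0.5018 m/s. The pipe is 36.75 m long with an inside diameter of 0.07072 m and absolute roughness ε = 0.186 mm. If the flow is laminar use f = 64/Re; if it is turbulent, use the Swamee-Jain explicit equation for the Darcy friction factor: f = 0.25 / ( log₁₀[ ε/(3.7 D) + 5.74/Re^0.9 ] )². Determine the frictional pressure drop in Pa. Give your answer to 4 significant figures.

ΔP ≈ 2321 Pa

Reynolds number Re = ρVD/μ = 1136 · 0.5018 · 0.07072 / 0.00201 = 2.006e+04.
Re > 4000 → turbulent. Relative roughness ε/D = 0.000186/0.07072 = 0.00263. Swamee-Jain: f = 0.25/(log₁₀[0.00263/3.7 + 5.74/2.006e+04^0.9])² = 0.25/(log₁₀[0.000711 + 0.000771])² = 0.25/(-2.829)² = 0.03123.
Darcy-Weisbach: ΔP = f(L/D)(ρV²/2) = 0.03123·(36.75/0.07072)·(1136·0.5018²/2) = 0.03123·519.7·143 = 2321 Pa.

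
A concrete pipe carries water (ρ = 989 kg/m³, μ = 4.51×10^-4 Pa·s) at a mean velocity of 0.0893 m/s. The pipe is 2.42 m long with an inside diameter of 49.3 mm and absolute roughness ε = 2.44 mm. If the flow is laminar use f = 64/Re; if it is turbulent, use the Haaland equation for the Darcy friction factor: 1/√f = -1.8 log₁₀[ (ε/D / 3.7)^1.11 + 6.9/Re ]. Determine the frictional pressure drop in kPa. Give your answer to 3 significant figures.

ΔP ≈ 0.0143 kPa

Reynolds number Re = ρVD/μ = 989 · 0.0893 · 0.0493 / 0.000451 = 9654.
Re > 4000 → turbulent. Relative roughness ε/D = 0.00244/0.0493 = 0.0495. Haaland: 1/√f = -1.8 log₁₀[(0.0495/3.7)^1.11 + 6.9/9654] = -1.8 log₁₀[0.00832 + 0.000715] = 3.679, so f = 0.07388.
Darcy-Weisbach: ΔP = f(L/D)(ρV²/2) = 0.07388·(2.42/0.0493)·(989·0.0893²/2) = 0.07388·49.09·3.943 = 14.3 Pa.
ΔP = 14.3 Pa = 0.0143 kPa.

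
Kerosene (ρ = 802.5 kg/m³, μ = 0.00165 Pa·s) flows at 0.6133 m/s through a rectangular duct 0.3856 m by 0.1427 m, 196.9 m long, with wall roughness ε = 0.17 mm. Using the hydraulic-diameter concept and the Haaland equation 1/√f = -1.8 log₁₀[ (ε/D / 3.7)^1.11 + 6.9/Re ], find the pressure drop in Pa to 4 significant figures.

ΔP ≈ 3212 Pa

Hydraulic diameter D_h = 4A/P = 4·(0.3856·0.1427)/(2·(0.3856+0.1427)) = 0.2201/1.057 = 0.2083 m.
Re = ρVD_h/μ = 802.5·0.6133·0.2083/0.00165 = 6.214e+04.
ε/D_h = 0.00017/0.2083 = 0.000816; Haaland gives 1/√f = -1.8 log₁₀[8.74e-05+0.000111] = 6.664, so f = 0.02252.
ΔP = f(L/D_h)(ρV²/2) = 0.02252·196.9/0.2083·150.9 = 3212 Pa.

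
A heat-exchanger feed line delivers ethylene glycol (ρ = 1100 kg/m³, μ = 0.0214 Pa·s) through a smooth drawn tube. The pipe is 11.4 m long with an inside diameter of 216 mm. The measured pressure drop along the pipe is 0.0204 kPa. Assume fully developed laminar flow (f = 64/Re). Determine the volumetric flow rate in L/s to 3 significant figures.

For laminar flow, f = 64/Re with Re = ρVD/μ, so Darcy-Weisbach reduces to ΔP = 32μLV/D². Solving for V: V = ΔP·D²/(32μL) = 20.4·(0.216)²/(32·0.0214·11.4) = 0.1219 m/s.
Check: Re = ρVD/μ = 1100·0.1219·0.216/0.0214 = 1354 < 2300, so the laminar assumption holds.
Q = V·A = 0.1219·(π/4·0.216²) = 0.004468 m³/s = 4.47 L/s.

Q ≈ 4.47 L/s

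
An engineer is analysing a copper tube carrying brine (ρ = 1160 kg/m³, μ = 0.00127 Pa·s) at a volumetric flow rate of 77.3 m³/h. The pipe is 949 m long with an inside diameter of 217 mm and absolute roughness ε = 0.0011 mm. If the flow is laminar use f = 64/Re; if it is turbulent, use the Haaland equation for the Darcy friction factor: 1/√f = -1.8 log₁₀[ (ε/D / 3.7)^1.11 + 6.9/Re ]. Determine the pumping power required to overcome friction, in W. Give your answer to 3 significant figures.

Q = 77.3 m³/h = 77.3/3600 = 0.02147 m³/s.
Cross-sectional area A = πD²/4 = π(0.217)²/4 = 0.03698 m²; mean velocity V = Q/A = 0.02147/0.03698 = 0.5806 m/s.
Reynolds number Re = ρVD/μ = 1160 · 0.5806 · 0.217 / 0.00127 = 1.151e+05.
Re > 4000 → turbulent. Relative roughness ε/D = 1.1e-06/0.217 = 5.07e-06. Haaland: 1/√f = -1.8 log₁₀[(5.07e-06/3.7)^1.11 + 6.9/1.151e+05] = -1.8 log₁₀[3.1e-07 + 6e-05] = 7.596, so f = 0.01733.
Darcy-Weisbach: ΔP = f(L/D)(ρV²/2) = 0.01733·(949/0.217)·(1160·0.5806²/2) = 0.01733·4373·195.5 = 1.482e+04 Pa.
Pumping power P = QΔP = 0.02147·1.482e+04 = 318.2 W = 318 W.

P ≈ 318 W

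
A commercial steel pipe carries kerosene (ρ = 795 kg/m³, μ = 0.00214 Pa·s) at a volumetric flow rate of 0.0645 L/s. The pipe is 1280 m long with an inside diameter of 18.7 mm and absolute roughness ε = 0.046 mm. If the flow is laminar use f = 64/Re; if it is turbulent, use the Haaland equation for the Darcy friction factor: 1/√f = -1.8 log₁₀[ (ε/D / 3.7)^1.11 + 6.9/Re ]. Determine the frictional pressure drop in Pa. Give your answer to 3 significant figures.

Q = 0.0645 L/s = 0.0645/1000 = 6.45e-05 m³/s.
Cross-sectional area A = πD²/4 = π(0.0187)²/4 = 0.0002746 m²; mean velocity V = Q/A = 6.45e-05/0.0002746 = 0.2348 m/s.
Reynolds number Re = ρVD/μ = 795 · 0.2348 · 0.0187 / 0.00214 = 1631.
Re < 2300 → laminar flow, so f = 64/Re = 64/1631 = 0.03923 (the turbulent correlation is not needed).
Darcy-Weisbach: ΔP = f(L/D)(ρV²/2) = 0.03923·(1280/0.0187)·(795·0.2348²/2) = 0.03923·6.845e+04·21.92 = 5.887e+04 Pa.

ΔP ≈ 58900 Pa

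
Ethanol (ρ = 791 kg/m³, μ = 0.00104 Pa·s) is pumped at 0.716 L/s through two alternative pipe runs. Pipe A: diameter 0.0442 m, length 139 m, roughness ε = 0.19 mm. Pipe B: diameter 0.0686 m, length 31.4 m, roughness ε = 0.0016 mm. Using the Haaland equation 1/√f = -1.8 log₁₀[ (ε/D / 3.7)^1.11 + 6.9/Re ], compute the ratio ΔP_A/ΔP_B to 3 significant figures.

Pipe A: V = Q/A = 0.000716/0.001534 = 0.4666 m/s; Re = 1.569e+04; ε/D = 0.0043; Haaland → f = 0.03422; ΔP_A = f(L/D)(ρV²/2) = 9267 Pa.
Pipe B: V = Q/A = 0.000716/0.003696 = 0.1937 m/s; Re = 1.011e+04; ε/D = 2.33e-05; Haaland → f = 0.03082; ΔP_B = f(L/D)(ρV²/2) = 209.4 Pa.
ΔP_A/ΔP_B = 9267/209.4 = 44.3.

ΔP_A/ΔP_B ≈ 44.3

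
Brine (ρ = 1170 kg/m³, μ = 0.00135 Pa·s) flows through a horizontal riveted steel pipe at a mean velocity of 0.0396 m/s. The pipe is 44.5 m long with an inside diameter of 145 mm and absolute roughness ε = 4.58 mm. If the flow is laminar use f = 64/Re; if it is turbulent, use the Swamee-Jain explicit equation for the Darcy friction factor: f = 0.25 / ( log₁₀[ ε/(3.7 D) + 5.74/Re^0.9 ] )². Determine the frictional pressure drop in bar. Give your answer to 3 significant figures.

ΔP ≈ 1.85×10^-4 bar

Reynolds number Re = ρVD/μ = 1170 · 0.0396 · 0.145 / 0.00135 = 4976.
Re > 4000 → turbulent. Relative roughness ε/D = 0.00458/0.145 = 0.0316. Swamee-Jain: f = 0.25/(log₁₀[0.0316/3.7 + 5.74/4976^0.9])² = 0.25/(log₁₀[0.00854 + 0.0027])² = 0.25/(-1.949)² = 0.06579.
Darcy-Weisbach: ΔP = f(L/D)(ρV²/2) = 0.06579·(44.5/0.145)·(1170·0.0396²/2) = 0.06579·306.9·0.9174 = 18.52 Pa.
ΔP = 18.52 Pa = 1.85×10^-4 bar.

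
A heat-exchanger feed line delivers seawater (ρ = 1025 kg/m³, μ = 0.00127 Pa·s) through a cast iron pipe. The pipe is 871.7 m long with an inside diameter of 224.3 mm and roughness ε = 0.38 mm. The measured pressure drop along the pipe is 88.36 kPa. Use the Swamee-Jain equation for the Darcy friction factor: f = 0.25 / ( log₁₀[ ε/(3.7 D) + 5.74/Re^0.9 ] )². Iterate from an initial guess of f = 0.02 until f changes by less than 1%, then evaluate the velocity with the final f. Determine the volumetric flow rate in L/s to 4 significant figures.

Q ≈ 54.42 L/s

Rearranging Darcy-Weisbach: V = √(2·ΔP·D/(f·L·ρ)). With ε/D = 0.00038/0.2243 = 0.00169, iterate starting from f = 0.02:
  f = 0.02 → V = √(2·8.836e+04·0.2243/(0.02·871.7·1025)) = 1.489 m/s; Re = ρVD/μ = 2.696e+05; f → 0.02332
  f = 0.02332 → V = 1.379 m/s; Re = 2.497e+05; f → 0.02339
Converged (Δf/f < 1%). With the final f = 0.02339: V = √(2·8.836e+04·0.2243/(0.02339·871.7·1025)) = 1.377 m/s.
Q = V·A = 1.377·(π/4·0.2243²) = 0.05442 m³/s = 54.42 L/s.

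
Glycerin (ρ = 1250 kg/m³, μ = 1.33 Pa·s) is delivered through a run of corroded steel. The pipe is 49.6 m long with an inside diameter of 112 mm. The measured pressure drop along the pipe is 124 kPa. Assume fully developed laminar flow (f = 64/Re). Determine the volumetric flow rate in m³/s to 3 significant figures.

For laminar flow, f = 64/Re with Re = ρVD/μ, so Darcy-Weisbach reduces to ΔP = 32μLV/D². Solving for V: V = ΔP·D²/(32μL) = 1.24e+05·(0.112)²/(32·1.33·49.6) = 0.7368 m/s.
Check: Re = ρVD/μ = 1250·0.7368·0.112/1.33 = 77.56 < 2300, so the laminar assumption holds.
Q = V·A = 0.7368·(π/4·0.112²) = 0.007259 m³/s = 0.00726 m³/s.

Q ≈ 0.00726 m³/s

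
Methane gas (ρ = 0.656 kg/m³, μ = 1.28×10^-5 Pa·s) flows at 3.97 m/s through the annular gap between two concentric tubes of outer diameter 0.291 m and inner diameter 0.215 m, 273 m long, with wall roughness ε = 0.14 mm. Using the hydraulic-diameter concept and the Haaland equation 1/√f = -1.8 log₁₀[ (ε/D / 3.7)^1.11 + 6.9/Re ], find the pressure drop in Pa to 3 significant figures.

Hydraulic diameter D_h = 4A/P = D_o - D_i = 0.291 - 0.215 = 0.076 m.
Re = ρVD_h/μ = 0.656·3.97·0.076/1.28e-05 = 1.546e+04.
ε/D_h = 0.00014/0.076 = 0.00184; Haaland gives 1/√f = -1.8 log₁₀[0.000216+0.000446] = 5.723, so f = 0.03054.
ΔP = f(L/D_h)(ρV²/2) = 0.03054·273/0.076·5.17 = 567 Pa.

ΔP ≈ 567 Pa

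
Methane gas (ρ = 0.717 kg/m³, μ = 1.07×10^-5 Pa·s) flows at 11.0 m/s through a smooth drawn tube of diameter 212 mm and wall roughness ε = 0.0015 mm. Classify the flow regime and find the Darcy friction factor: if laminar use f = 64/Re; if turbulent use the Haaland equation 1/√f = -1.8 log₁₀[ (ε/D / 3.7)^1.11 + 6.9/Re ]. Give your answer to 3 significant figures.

f ≈ 0.0163

Re = ρVD/μ = 0.717·11·0.212/1.07e-05 = 1.563e+05.
Re > 4000 → turbulent. ε/D = 1.5e-06/0.212 = 7.08e-06; Haaland: 1/√f = -1.8 log₁₀[4.49e-07 + 4.42e-05] = 7.831, so f = 0.01631.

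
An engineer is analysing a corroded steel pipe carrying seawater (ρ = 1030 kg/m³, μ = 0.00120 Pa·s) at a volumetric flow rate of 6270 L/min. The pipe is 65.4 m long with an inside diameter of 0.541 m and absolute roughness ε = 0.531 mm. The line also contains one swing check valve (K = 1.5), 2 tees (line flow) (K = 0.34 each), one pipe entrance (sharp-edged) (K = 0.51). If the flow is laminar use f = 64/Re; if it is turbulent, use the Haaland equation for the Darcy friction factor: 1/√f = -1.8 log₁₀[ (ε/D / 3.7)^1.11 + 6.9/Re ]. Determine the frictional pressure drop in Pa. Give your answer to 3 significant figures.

ΔP ≈ 554 Pa

Q = 6270 L/min = 6270/60000 = 0.1045 m³/s.
Cross-sectional area A = πD²/4 = π(0.541)²/4 = 0.2299 m²; mean velocity V = Q/A = 0.1045/0.2299 = 0.4546 m/s.
Reynolds number Re = ρVD/μ = 1030 · 0.4546 · 0.541 / 0.0012 = 2.111e+05.
Re > 4000 → turbulent. Relative roughness ε/D = 0.000531/0.541 = 0.000982. Haaland: 1/√f = -1.8 log₁₀[(0.000982/3.7)^1.11 + 6.9/2.111e+05] = -1.8 log₁₀[0.000107 + 3.27e-05] = 6.937, so f = 0.02078.
Total minor-loss coefficient ΣK = 1·1.5 + 2·0.34 + 1·0.51 = 2.69.
ΔP = [f·L/D + ΣK]·(ρV²/2) = [0.02078·65.4/0.541 + 2.69]·(1030·0.4546²/2) = [2.512 + 2.69]·106.4 = 553.6 Pa.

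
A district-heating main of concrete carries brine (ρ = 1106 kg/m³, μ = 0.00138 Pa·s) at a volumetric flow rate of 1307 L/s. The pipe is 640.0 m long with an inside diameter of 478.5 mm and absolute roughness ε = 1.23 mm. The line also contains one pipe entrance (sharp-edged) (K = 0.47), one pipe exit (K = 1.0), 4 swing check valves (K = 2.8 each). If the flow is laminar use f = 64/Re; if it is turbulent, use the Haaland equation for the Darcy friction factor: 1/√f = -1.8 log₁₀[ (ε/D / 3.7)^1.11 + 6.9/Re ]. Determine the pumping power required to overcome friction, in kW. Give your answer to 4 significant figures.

Q = 1307 L/s = 1307/1000 = 1.307 m³/s.
Cross-sectional area A = πD²/4 = π(0.4785)²/4 = 0.1798 m²; mean velocity V = Q/A = 1.307/0.1798 = 7.268 m/s.
Reynolds number Re = ρVD/μ = 1106 · 7.268 · 0.4785 / 0.00138 = 2.787e+06.
Re > 4000 → turbulent. Relative roughness ε/D = 0.00123/0.4785 = 0.00257. Haaland: 1/√f = -1.8 log₁₀[(0.00257/3.7)^1.11 + 6.9/2.787e+06] = -1.8 log₁₀[0.000312 + 2.48e-06] = 6.304, so f = 0.02516.
Total minor-loss coefficient ΣK = 1·0.47 + 1·1 + 4·2.8 = 12.7.
ΔP = [f·L/D + ΣK]·(ρV²/2) = [0.02516·640/0.4785 + 12.7]·(1106·7.268²/2) = [33.66 + 12.7]·2.921e+04 = 1.353e+06 Pa.
Pumping power P = QΔP = 1.307·1.353e+06 = 1768800 W = 1769 kW.

P ≈ 1769 kW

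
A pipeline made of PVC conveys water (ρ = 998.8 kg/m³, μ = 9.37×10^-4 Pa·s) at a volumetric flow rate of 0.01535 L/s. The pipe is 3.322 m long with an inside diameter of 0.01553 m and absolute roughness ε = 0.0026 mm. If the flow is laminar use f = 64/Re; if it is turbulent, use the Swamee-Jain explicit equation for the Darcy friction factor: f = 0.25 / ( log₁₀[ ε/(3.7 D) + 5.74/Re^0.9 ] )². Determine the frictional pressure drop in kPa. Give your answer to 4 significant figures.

Q = 0.01535 L/s = 0.01535/1000 = 1.535e-05 m³/s.
Cross-sectional area A = πD²/4 = π(0.01553)²/4 = 0.0001894 m²; mean velocity V = Q/A = 1.535e-05/0.0001894 = 0.08104 m/s.
Reynolds number Re = ρVD/μ = 998.8 · 0.08104 · 0.01553 / 0.000937 = 1341.
Re < 2300 → laminar flow, so f = 64/Re = 64/1341 = 0.04771 (the turbulent correlation is not needed).
Darcy-Weisbach: ΔP = f(L/D)(ρV²/2) = 0.04771·(3.322/0.01553)·(998.8·0.08104²/2) = 0.04771·213.9·3.279 = 33.47 Pa.
ΔP = 33.47 Pa = 0.03347 kPa.

ΔP ≈ 0.03347 kPa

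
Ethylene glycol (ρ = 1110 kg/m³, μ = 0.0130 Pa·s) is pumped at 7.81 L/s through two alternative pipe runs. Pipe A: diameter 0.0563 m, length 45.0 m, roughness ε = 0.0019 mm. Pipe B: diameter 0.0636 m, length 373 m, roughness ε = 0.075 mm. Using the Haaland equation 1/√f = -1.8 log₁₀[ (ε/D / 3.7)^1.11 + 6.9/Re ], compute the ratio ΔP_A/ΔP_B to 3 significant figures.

ΔP_A/ΔP_B ≈ 0.203

Pipe A: V = Q/A = 0.00781/0.002489 = 3.137 m/s; Re = 1.508e+04; ε/D = 3.37e-05; Haaland → f = 0.02771; ΔP_A = f(L/D)(ρV²/2) = 1.21e+05 Pa.
Pipe B: V = Q/A = 0.00781/0.003177 = 2.458 m/s; Re = 1.335e+04; ε/D = 0.00118; Haaland → f = 0.03036; ΔP_B = f(L/D)(ρV²/2) = 5.973e+05 Pa.
ΔP_A/ΔP_B = 1.21e+05/5.973e+05 = 0.203.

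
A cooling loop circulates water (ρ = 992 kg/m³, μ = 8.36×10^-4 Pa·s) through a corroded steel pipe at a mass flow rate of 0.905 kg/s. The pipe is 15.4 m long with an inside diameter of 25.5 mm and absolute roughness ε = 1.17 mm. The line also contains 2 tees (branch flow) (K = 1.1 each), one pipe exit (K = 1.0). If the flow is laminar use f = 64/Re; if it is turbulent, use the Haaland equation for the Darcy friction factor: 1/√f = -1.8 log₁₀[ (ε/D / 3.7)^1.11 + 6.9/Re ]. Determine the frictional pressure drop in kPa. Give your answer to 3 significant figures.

A = πD²/4 = π(0.0255)²/4 = 0.0005107 m²; mean velocity V = ṁ/(ρA) = 0.905/(992 · 0.0005107) = 1.786 m/s.
Reynolds number Re = ρVD/μ = 992 · 1.786 · 0.0255 / 0.000836 = 5.405e+04.
Re > 4000 → turbulent. Relative roughness ε/D = 0.00117/0.0255 = 0.0459. Haaland: 1/√f = -1.8 log₁₀[(0.0459/3.7)^1.11 + 6.9/5.405e+04] = -1.8 log₁₀[0.00765 + 0.000128] = 3.796, so f = 0.06938.
Total minor-loss coefficient ΣK = 2·1.1 + 1·1 = 3.2.
ΔP = [f·L/D + ΣK]·(ρV²/2) = [0.06938·15.4/0.0255 + 3.2]·(992·1.786²/2) = [41.9 + 3.2]·1583 = 7.139e+04 Pa.
ΔP = 7.139e+04 Pa = 71.4 kPa.

ΔP ≈ 71.4 kPa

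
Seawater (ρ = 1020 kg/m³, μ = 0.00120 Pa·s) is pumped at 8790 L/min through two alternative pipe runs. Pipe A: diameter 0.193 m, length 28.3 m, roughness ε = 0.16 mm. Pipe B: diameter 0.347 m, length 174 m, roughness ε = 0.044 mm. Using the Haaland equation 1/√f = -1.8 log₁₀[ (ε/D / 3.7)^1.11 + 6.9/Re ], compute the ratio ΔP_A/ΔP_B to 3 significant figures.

Pipe A: V = Q/A = 0.1465/0.02926 = 5.008 m/s; Re = 8.215e+05; ε/D = 0.000829; Haaland → f = 0.01918; ΔP_A = f(L/D)(ρV²/2) = 3.596e+04 Pa.
Pipe B: V = Q/A = 0.1465/0.09457 = 1.549 m/s; Re = 4.569e+05; ε/D = 0.000127; Haaland → f = 0.0147; ΔP_B = f(L/D)(ρV²/2) = 9021 Pa.
ΔP_A/ΔP_B = 3.596e+04/9021 = 3.99.

ΔP_A/ΔP_B ≈ 3.99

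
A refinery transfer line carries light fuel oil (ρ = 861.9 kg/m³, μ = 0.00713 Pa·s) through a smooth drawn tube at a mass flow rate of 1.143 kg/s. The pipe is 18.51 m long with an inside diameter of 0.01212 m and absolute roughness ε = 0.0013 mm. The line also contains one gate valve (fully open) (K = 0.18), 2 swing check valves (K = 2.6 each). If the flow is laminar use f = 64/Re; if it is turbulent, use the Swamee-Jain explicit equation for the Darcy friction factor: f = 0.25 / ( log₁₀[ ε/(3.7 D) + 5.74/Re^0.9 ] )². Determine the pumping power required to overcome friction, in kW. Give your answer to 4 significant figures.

P ≈ 3.544 kW

A = πD²/4 = π(0.01212)²/4 = 0.0001154 m²; mean velocity V = ṁ/(ρA) = 1.143/(861.9 · 0.0001154) = 11.49 m/s.
Reynolds number Re = ρVD/μ = 861.9 · 11.49 · 0.01212 / 0.00713 = 1.684e+04.
Re > 4000 → turbulent. Relative roughness ε/D = 1.3e-06/0.01212 = 0.000107. Swamee-Jain: f = 0.25/(log₁₀[0.000107/3.7 + 5.74/1.684e+04^0.9])² = 0.25/(log₁₀[2.9e-05 + 0.000902])² = 0.25/(-3.031)² = 0.02721.
Total minor-loss coefficient ΣK = 1·0.18 + 2·2.6 = 5.38.
ΔP = [f·L/D + ΣK]·(ρV²/2) = [0.02721·18.51/0.01212 + 5.38]·(861.9·11.49²/2) = [41.56 + 5.38]·5.694e+04 = 2.673e+06 Pa.
Q = ṁ/ρ = 1.143/861.9 = 0.001326 m³/s.
Pumping power P = QΔP = 0.001326·2.673e+06 = 3544.3 W = 3.544 kW.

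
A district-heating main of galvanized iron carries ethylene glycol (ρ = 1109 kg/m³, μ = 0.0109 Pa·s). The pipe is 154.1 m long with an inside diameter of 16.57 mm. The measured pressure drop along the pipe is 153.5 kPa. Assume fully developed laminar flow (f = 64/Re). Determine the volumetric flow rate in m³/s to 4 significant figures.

For laminar flow, f = 64/Re with Re = ρVD/μ, so Darcy-Weisbach reduces to ΔP = 32μLV/D². Solving for V: V = ΔP·D²/(32μL) = 1.535e+05·(0.01657)²/(32·0.0109·154.1) = 0.7841 m/s.
Check: Re = ρVD/μ = 1109·0.7841·0.01657/0.0109 = 1322 < 2300, so the laminar assumption holds.
Q = V·A = 0.7841·(π/4·0.01657²) = 0.0001691 m³/s = 1.691×10^-4 m³/s.

Q ≈ 1.691×10^-4 m³/s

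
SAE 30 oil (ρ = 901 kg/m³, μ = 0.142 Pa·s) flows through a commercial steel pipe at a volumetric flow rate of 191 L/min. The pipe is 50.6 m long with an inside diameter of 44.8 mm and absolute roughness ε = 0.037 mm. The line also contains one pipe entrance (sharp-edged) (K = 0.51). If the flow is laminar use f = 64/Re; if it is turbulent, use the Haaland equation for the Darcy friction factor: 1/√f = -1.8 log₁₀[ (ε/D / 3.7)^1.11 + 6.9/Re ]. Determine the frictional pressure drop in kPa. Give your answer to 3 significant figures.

ΔP ≈ 232 kPa

Q = 191 L/min = 191/60000 = 0.003183 m³/s.
Cross-sectional area A = πD²/4 = π(0.0448)²/4 = 0.001576 m²; mean velocity V = Q/A = 0.003183/0.001576 = 2.019 m/s.
Reynolds number Re = ρVD/μ = 901 · 2.019 · 0.0448 / 0.142 = 574.1.
Re < 2300 → laminar flow, so f = 64/Re = 64/574.1 = 0.1115 (the turbulent correlation is not needed).
Total minor-loss coefficient ΣK = 1·0.51 = 0.51.
ΔP = [f·L/D + ΣK]·(ρV²/2) = [0.1115·50.6/0.0448 + 0.51]·(901·2.019²/2) = [125.9 + 0.51]·1837 = 2.323e+05 Pa.
ΔP = 2.323e+05 Pa = 232 kPa.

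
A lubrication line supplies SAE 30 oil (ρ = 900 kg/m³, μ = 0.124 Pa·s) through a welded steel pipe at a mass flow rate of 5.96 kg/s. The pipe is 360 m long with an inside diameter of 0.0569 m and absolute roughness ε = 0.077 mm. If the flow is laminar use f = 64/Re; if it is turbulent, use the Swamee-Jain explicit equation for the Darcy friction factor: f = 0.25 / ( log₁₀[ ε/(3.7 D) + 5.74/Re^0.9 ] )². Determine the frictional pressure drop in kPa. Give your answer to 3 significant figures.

ΔP ≈ 1150 kPa

A = πD²/4 = π(0.0569)²/4 = 0.002543 m²; mean velocity V = ṁ/(ρA) = 5.96/(900 · 0.002543) = 2.604 m/s.
Reynolds number Re = ρVD/μ = 900 · 2.604 · 0.0569 / 0.124 = 1076.
Re < 2300 → laminar flow, so f = 64/Re = 64/1076 = 0.05951 (the turbulent correlation is not needed).
Darcy-Weisbach: ΔP = f(L/D)(ρV²/2) = 0.05951·(360/0.0569)·(900·2.604²/2) = 0.05951·6327·3052 = 1.149e+06 Pa.
ΔP = 1.149e+06 Pa = 1150 kPa.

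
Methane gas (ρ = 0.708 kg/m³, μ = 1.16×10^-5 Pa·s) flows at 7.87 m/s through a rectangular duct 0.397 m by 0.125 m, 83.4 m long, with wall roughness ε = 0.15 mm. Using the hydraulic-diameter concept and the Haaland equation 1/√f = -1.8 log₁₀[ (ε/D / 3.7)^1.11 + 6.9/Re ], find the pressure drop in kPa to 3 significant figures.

Hydraulic diameter D_h = 4A/P = 4·(0.397·0.125)/(2·(0.397+0.125)) = 0.1985/1.044 = 0.1901 m.
Re = ρVD_h/μ = 0.708·7.87·0.1901/1.16e-05 = 9.133e+04.
ε/D_h = 0.00015/0.1901 = 0.000789; Haaland gives 1/√f = -1.8 log₁₀[8.41e-05+7.56e-05] = 6.834, so f = 0.02141.
ΔP = f(L/D_h)(ρV²/2) = 0.02141·83.4/0.1901·21.93 = 205.9 Pa.
ΔP = 0.206 kPa.

ΔP ≈ 0.206 kPa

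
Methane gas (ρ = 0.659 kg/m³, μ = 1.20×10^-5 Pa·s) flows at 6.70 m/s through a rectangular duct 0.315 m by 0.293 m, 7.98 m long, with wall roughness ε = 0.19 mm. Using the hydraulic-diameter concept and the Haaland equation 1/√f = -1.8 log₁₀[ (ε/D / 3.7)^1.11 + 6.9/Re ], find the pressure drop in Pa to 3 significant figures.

ΔP ≈ 7.90 Pa

Hydraulic diameter D_h = 4A/P = 4·(0.315·0.293)/(2·(0.315+0.293)) = 0.3692/1.216 = 0.3036 m.
Re = ρVD_h/μ = 0.659·6.7·0.3036/1.2e-05 = 1.117e+05.
ε/D_h = 0.00019/0.3036 = 0.000626; Haaland gives 1/√f = -1.8 log₁₀[6.51e-05+6.18e-05] = 7.014, so f = 0.02033.
ΔP = f(L/D_h)(ρV²/2) = 0.02033·7.98/0.3036·14.79 = 7.902 Pa.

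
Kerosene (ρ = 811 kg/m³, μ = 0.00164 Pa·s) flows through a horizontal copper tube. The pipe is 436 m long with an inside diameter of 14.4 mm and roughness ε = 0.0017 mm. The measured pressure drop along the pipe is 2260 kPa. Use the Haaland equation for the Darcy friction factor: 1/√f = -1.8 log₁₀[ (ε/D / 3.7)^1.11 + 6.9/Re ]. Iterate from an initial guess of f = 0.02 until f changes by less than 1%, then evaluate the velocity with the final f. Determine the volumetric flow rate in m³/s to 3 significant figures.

Rearranging Darcy-Weisbach: V = √(2·ΔP·D/(f·L·ρ)). With ε/D = 1.7e-06/0.0144 = 0.000118, iterate starting from f = 0.02:
  f = 0.02 → V = √(2·2.26e+06·0.0144/(0.02·436·811)) = 3.034 m/s; Re = ρVD/μ = 2.16e+04; f → 0.02546
  f = 0.02546 → V = 2.689 m/s; Re = 1.915e+04; f → 0.02622
  f = 0.02622 → V = 2.65 m/s; Re = 1.887e+04; f → 0.02631
Converged (Δf/f < 1%). With the final f = 0.02631: V = √(2·2.26e+06·0.0144/(0.02631·436·811)) = 2.645 m/s.
Q = V·A = 2.645·(π/4·0.0144²) = 0.0004308 m³/s = 4.31×10^-4 m³/s.

Q ≈ 4.31×10^-4 m³/s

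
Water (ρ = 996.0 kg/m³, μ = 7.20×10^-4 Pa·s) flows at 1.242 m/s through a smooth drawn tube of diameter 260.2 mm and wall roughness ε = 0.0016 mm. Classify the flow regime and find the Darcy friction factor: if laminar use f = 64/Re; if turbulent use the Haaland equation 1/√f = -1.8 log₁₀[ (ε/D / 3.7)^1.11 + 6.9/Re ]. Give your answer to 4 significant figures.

f ≈ 0.01339

Re = ρVD/μ = 996·1.242·0.2602/0.00072 = 4.47e+05.
Re > 4000 → turbulent. ε/D = 1.6e-06/0.2602 = 6.15e-06; Haaland: 1/√f = -1.8 log₁₀[3.84e-07 + 1.54e-05] = 8.641, so f = 0.01339.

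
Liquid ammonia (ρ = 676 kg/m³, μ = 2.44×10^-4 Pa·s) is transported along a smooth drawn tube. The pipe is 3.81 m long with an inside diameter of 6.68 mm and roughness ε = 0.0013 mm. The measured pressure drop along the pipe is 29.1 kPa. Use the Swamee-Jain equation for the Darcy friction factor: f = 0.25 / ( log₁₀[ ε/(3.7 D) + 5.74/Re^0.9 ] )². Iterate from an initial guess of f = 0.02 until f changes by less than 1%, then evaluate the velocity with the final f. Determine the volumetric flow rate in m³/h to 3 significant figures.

Q ≈ 0.333 m³/h

Rearranging Darcy-Weisbach: V = √(2·ΔP·D/(f·L·ρ)). With ε/D = 1.3e-06/0.00668 = 0.000195, iterate starting from f = 0.02:
  f = 0.02 → V = √(2·2.91e+04·0.00668/(0.02·3.81·676)) = 2.747 m/s; Re = ρVD/μ = 5.084e+04; f → 0.02146
  f = 0.02146 → V = 2.652 m/s; Re = 4.908e+04; f → 0.02161
Converged (Δf/f < 1%). With the final f = 0.02161: V = √(2·2.91e+04·0.00668/(0.02161·3.81·676)) = 2.643 m/s.
Q = V·A = 2.643·(π/4·0.00668²) = 9.262e-05 m³/s = 0.333 m³/h.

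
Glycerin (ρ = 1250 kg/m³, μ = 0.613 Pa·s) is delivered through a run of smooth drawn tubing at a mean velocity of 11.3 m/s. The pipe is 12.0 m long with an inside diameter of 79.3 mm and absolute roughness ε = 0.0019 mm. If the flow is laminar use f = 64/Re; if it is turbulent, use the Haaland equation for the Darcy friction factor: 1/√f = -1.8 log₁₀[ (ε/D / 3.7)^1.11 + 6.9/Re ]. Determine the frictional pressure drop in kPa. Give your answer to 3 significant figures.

Reynolds number Re = ρVD/μ = 1250 · 11.3 · 0.0793 / 0.613 = 1827.
Re < 2300 → laminar flow, so f = 64/Re = 64/1827 = 0.03503 (the turbulent correlation is not needed).
Darcy-Weisbach: ΔP = f(L/D)(ρV²/2) = 0.03503·(12/0.0793)·(1250·11.3²/2) = 0.03503·151.3·7.981e+04 = 4.23e+05 Pa.
ΔP = 4.23e+05 Pa = 423 kPa.

ΔP ≈ 423 kPa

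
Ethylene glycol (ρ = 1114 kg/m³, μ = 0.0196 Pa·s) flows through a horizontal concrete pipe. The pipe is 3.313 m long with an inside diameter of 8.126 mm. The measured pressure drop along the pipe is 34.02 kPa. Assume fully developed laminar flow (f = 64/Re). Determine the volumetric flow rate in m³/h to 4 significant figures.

Q ≈ 0.2018 m³/h

For laminar flow, f = 64/Re with Re = ρVD/μ, so Darcy-Weisbach reduces to ΔP = 32μLV/D². Solving for V: V = ΔP·D²/(32μL) = 3.402e+04·(0.008126)²/(32·0.0196·3.313) = 1.081 m/s.
Check: Re = ρVD/μ = 1114·1.081·0.008126/0.0196 = 499.3 < 2300, so the laminar assumption holds.
Q = V·A = 1.081·(π/4·0.008126²) = 5.607e-05 m³/s = 0.2018 m³/h.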